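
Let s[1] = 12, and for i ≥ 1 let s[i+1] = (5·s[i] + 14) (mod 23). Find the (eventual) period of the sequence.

Computing terms: s[1] = 12,  s[2] = 5,  s[3] = 16,  s[4] = 2,  s[5] = 1,  s[6] = 19,  s[7] = 17,  s[8] = 7,  s[9] = 3,  s[10] = 6,  s[11] = 21,  s[12] = 4,  s[13] = 11,  s[14] = 0,  s[15] = 14,  s[16] = 15,  s[17] = 20,  s[18] = 22,  s[19] = 9,  s[20] = 13,  s[21] = 10,  s[22] = 18,  s[23] = 12.
Since s[23] = s[1] = 12, the sequence is periodic with period 22.

22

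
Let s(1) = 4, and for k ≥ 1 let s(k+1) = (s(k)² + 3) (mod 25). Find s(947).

s(1) = 4; s(2) = 19; s(3) = 14; s(4) = 24; s(5) = 4.
The sequence repeats with period 4.
So s(947) = s(1 + ((947-1) mod 4)) = s(3) = 14.

14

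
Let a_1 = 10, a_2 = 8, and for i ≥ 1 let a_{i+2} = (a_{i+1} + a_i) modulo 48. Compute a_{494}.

Listing terms: a_1 = 10; a_2 = 8; a_3 = 18; a_4 = 26; a_5 = 44; a_6 = 22; a_7 = 18; a_8 = 40; a_9 = 10; a_{10} = 2; a_{11} = 12; a_{12} = 14; a_{13} = 26; a_{14} = 40; a_{15} = 18; a_{16} = 10; a_{17} = 28; a_{18} = 38; a_{19} = 18; a_{20} = 8; a_{21} = 26; a_{22} = 34; a_{23} = 12; a_{24} = 46; a_{25} = 10; a_{26} = 8.
The sequence repeats with period 24.
So a_{494} = a_{1 + ((494-1) mod 24)} = a_{14} = 40.

40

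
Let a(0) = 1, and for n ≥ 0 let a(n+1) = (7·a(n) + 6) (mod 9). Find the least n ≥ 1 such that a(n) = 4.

a(0) = 1,  a(1) = 4,  a(2) = 7,  a(3) = 1.
Since a(3) = a(0) = 1, the sequence is periodic with period 3.
The value 4 first appears (with n ≥ 1) at a(1).

1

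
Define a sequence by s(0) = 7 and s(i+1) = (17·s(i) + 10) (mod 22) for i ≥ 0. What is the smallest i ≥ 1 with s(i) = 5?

9

We have s(0) = 7; s(1) = 19; s(2) = 3; s(3) = 17; s(4) = 13; s(5) = 11; s(6) = 21; s(7) = 15; s(8) = 1; s(9) = 5; s(10) = 7.
Since s(10) = s(0) = 7, the sequence is periodic with period 10.
The value 5 first appears (with i ≥ 1) at s(9).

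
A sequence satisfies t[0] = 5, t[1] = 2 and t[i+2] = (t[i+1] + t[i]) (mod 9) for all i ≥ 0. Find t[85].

7

t[0] = 5,  t[1] = 2,  t[2] = 7,  t[3] = 0,  t[4] = 7,  t[5] = 7,  t[6] = 5,  t[7] = 3,  t[8] = 8,  t[9] = 2,  t[10] = 1,  t[11] = 3,  t[12] = 4,  t[13] = 7,  t[14] = 2,  t[15] = 0,  t[16] = 2,  t[17] = 2,  t[18] = 4,  t[19] = 6,  t[20] = 1,  t[21] = 7,  t[22] = 8,  t[23] = 6,  t[24] = 5,  t[25] = 2.
Since (t[24], t[25]) = (t[0], t[1]) = (5, 2) (two consecutive terms determine the rest), the sequence is periodic with period 24.
So t[85] = t[0 + ((85-0) mod 24)] = t[13] = 7.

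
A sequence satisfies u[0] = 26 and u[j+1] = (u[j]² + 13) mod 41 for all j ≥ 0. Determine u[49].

22

Computing terms: u[0] = 26, u[1] = 33, u[2] = 36, u[3] = 38, u[4] = 22, u[5] = 5, u[6] = 38.
Since u[6] = u[3] = 38, the sequence is eventually periodic: after a pre-period of length 3 it cycles with period 3.
For j ≥ 3, u[j] depends only on (j - 3) mod 3. (49 - 3) mod 3 = 1, so u[49] = u[4] = 22.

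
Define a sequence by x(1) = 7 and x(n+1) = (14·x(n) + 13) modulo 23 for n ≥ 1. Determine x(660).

16

We have x(1) = 7, x(2) = 19, x(3) = 3, x(4) = 9, x(5) = 1, x(6) = 4, x(7) = 0, x(8) = 13, x(9) = 11, x(10) = 6, x(11) = 5, x(12) = 14, x(13) = 2, x(14) = 18, x(15) = 12, x(16) = 20, x(17) = 17, x(18) = 21, x(19) = 8, x(20) = 10, x(21) = 15, x(22) = 16, x(23) = 7.
The sequence repeats with period 22.
So x(660) = x(1 + ((660-1) mod 22)) = x(22) = 16.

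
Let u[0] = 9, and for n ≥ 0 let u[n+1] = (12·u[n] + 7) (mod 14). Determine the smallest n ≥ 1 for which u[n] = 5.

3

Computing terms: u[0] = 9, u[1] = 3, u[2] = 1, u[3] = 5, u[4] = 11, u[5] = 13, u[6] = 9.
The sequence repeats with period 6.
The value 5 first appears (with n ≥ 1) at u[3].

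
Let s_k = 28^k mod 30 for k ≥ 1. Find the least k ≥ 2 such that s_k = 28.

5

Computing terms: s_1 = 28, s_2 = 4, s_3 = 22, s_4 = 16, s_5 = 28.
The sequence repeats with period 4.
The value 28 next appears (with k ≥ 2) at s_5.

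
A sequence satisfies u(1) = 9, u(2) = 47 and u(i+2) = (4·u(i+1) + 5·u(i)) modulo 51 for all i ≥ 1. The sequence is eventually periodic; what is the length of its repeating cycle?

48

Listing terms: u(1) = 9,  u(2) = 47,  u(3) = 29,  u(4) = 45,  u(5) = 19,  u(6) = 46,  u(7) = 24,  u(8) = 20,  u(9) = 47,  u(10) = 33,  u(11) = 10,  u(12) = 1,  u(13) = 3,  u(14) = 17,  u(15) = 32,  u(16) = 9,  u(17) = 43,  u(18) = 13,  u(19) = 12,  u(20) = 11,  u(21) = 2,  u(22) = 12,  u(23) = 7,  u(24) = 37,  u(25) = 30,  u(26) = 50,  u(27) = 44,  u(28) = 18,  u(29) = 37,  u(30) = 34,  u(31) = 15,  u(32) = 26,  u(33) = 26,  u(34) = 30,  u(35) = 46,  u(36) = 28,  u(37) = 36,  u(38) = 29,  u(39) = 41,  u(40) = 3,  u(41) = 13,  u(42) = 16,  u(43) = 27,  u(44) = 35,  u(45) = 20,  u(46) = 0,  u(47) = 49,  u(48) = 43,  u(49) = 9,  u(50) = 47.
The sequence repeats with period 48.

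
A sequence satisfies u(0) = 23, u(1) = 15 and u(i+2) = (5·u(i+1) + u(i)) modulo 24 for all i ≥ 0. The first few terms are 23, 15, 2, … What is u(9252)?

We have u(0) = 23; u(1) = 15; u(2) = 2; u(3) = 1; u(4) = 7; u(5) = 12; u(6) = 19; u(7) = 11; u(8) = 2; u(9) = 21; u(10) = 11; u(11) = 4; u(12) = 7; u(13) = 15; u(14) = 10; u(15) = 17; u(16) = 23; u(17) = 12; u(18) = 11; u(19) = 19; u(20) = 10; u(21) = 21; u(22) = 19; u(23) = 20; u(24) = 23; u(25) = 15.
The sequence repeats with period 24.
(9252 - 0) mod 24 = 12, so u(9252) = u(12) = 7.

7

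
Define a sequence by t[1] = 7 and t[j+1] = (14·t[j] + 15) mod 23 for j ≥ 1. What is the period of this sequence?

22

We have t[1] = 7, t[2] = 21, t[3] = 10, t[4] = 17, t[5] = 0, t[6] = 15, t[7] = 18, t[8] = 14, t[9] = 4, t[10] = 2, t[11] = 20, t[12] = 19, t[13] = 5, t[14] = 16, t[15] = 9, t[16] = 3, t[17] = 11, t[18] = 8, t[19] = 12, t[20] = 22, t[21] = 1, t[22] = 6, t[23] = 7.
The sequence repeats with period 22.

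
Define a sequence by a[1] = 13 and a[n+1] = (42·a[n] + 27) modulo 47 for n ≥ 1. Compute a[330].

5

Listing terms: a[1] = 13,  a[2] = 9,  a[3] = 29,  a[4] = 23,  a[5] = 6,  a[6] = 44,  a[7] = 42,  a[8] = 5,  a[9] = 2,  a[10] = 17,  a[11] = 36,  a[12] = 35,  a[13] = 40,  a[14] = 15,  a[15] = 46,  a[16] = 32,  a[17] = 8,  a[18] = 34,  a[19] = 45,  a[20] = 37,  a[21] = 30,  a[22] = 18,  a[23] = 31,  a[24] = 13.
The sequence repeats with period 23.
So a[330] = a[1 + ((330-1) mod 23)] = a[8] = 5.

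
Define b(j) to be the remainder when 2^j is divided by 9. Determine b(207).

Listing terms: b(1) = 2, b(2) = 4, b(3) = 8, b(4) = 7, b(5) = 5, b(6) = 1, b(7) = 2.
The sequence repeats with period 6.
So b(207) = b(1 + ((207-1) mod 6)) = b(3) = 8.

8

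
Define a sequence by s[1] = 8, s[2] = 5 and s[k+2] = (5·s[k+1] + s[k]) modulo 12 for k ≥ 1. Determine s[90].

We have s[1] = 8,  s[2] = 5,  s[3] = 9,  s[4] = 2,  s[5] = 7,  s[6] = 1,  s[7] = 0,  s[8] = 1,  s[9] = 5,  s[10] = 2,  s[11] = 3,  s[12] = 5,  s[13] = 4,  s[14] = 1,  s[15] = 9,  s[16] = 10,  s[17] = 11,  s[18] = 5,  s[19] = 0,  s[20] = 5,  s[21] = 1,  s[22] = 10,  s[23] = 3,  s[24] = 1,  s[25] = 8,  s[26] = 5.
Since (s[25], s[26]) = (s[1], s[2]) = (8, 5) (two consecutive terms determine the rest), the sequence is periodic with period 24.
So s[90] = s[1 + ((90-1) mod 24)] = s[18] = 5.

5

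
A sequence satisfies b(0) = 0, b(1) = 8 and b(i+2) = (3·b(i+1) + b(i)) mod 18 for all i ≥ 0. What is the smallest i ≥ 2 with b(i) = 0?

6

We have b(0) = 0, b(1) = 8, b(2) = 6, b(3) = 8, b(4) = 12, b(5) = 8, b(6) = 0, b(7) = 8.
The sequence repeats with period 6.
The value 0 next appears (with i ≥ 2) at b(6).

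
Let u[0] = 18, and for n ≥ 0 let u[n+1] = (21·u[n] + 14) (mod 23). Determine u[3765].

13

We have u[0] = 18,  u[1] = 1,  u[2] = 12,  u[3] = 13,  u[4] = 11,  u[5] = 15,  u[6] = 7,  u[7] = 0,  u[8] = 14,  u[9] = 9,  u[10] = 19,  u[11] = 22,  u[12] = 16,  u[13] = 5,  u[14] = 4,  u[15] = 6,  u[16] = 2,  u[17] = 10,  u[18] = 17,  u[19] = 3,  u[20] = 8,  u[21] = 21,  u[22] = 18.
The sequence repeats with period 22.
(3765 - 0) mod 22 = 3, so u[3765] = u[3] = 13.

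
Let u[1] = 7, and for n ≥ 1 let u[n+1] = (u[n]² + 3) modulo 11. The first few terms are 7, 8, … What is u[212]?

Computing terms: u[1] = 7,  u[2] = 8,  u[3] = 1,  u[4] = 4,  u[5] = 8.
Since u[5] = u[2] = 8, the sequence is eventually periodic: after a pre-period of length 1 it cycles with period 3.
For n ≥ 2, u[n] depends only on (n - 2) mod 3. (212 - 2) mod 3 = 0, so u[212] = u[2] = 8.

8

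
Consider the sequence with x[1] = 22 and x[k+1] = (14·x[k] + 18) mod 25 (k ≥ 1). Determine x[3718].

We have x[1] = 22, x[2] = 1, x[3] = 7, x[4] = 16, x[5] = 17, x[6] = 6, x[7] = 2, x[8] = 21, x[9] = 12, x[10] = 11, x[11] = 22.
The sequence repeats with period 10.
So x[3718] = x[1 + ((3718-1) mod 10)] = x[8] = 21.

21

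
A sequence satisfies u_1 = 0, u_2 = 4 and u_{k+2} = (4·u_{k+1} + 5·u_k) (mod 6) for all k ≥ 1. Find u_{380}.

u_1 = 0; u_2 = 4; u_3 = 4; u_4 = 0; u_5 = 2; u_6 = 2; u_7 = 0; u_8 = 4.
Since (u_7, u_8) = (u_1, u_2) = (0, 4) (two consecutive terms determine the rest), the sequence is periodic with period 6.
(380 - 1) mod 6 = 1, so u_{380} = u_2 = 4.

4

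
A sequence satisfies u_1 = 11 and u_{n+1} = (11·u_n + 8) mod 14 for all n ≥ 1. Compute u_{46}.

11

We have u_1 = 11,  u_2 = 3,  u_3 = 13,  u_4 = 11.
Since u_4 = u_1 = 11, the sequence is periodic with period 3.
So u_{46} = u_{1 + ((46-1) mod 3)} = u_1 = 11.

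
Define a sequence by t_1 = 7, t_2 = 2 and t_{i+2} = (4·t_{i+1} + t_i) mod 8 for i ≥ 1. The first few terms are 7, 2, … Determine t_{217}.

Computing terms: t_1 = 7,  t_2 = 2,  t_3 = 7,  t_4 = 6,  t_5 = 7,  t_6 = 2.
The sequence repeats with period 4.
(217 - 1) mod 4 = 0, so t_{217} = t_1 = 7.

7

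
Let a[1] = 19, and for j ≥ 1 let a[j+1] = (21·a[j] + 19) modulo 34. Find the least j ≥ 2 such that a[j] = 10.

2

a[1] = 19; a[2] = 10; a[3] = 25; a[4] = 0; a[5] = 19.
The sequence repeats with period 4.
The value 10 first appears (with j ≥ 2) at a[2].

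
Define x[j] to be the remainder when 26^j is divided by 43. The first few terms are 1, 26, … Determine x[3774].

Computing terms: x[0] = 1; x[1] = 26; x[2] = 31; x[3] = 32; x[4] = 15; x[5] = 3; x[6] = 35; x[7] = 7; x[8] = 10; x[9] = 2; x[10] = 9; x[11] = 19; x[12] = 21; x[13] = 30; x[14] = 6; x[15] = 27; x[16] = 14; x[17] = 20; x[18] = 4; x[19] = 18; x[20] = 38; x[21] = 42; x[22] = 17; x[23] = 12; x[24] = 11; x[25] = 28; x[26] = 40; x[27] = 8; x[28] = 36; x[29] = 33; x[30] = 41; x[31] = 34; x[32] = 24; x[33] = 22; x[34] = 13; x[35] = 37; x[36] = 16; x[37] = 29; x[38] = 23; x[39] = 39; x[40] = 25; x[41] = 5; x[42] = 1.
The sequence repeats with period 42.
(3774 - 0) mod 42 = 36, so x[3774] = x[36] = 16.

16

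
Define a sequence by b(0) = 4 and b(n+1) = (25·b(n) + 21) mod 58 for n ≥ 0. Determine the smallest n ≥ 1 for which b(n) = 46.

10

Listing terms: b(0) = 4, b(1) = 5, b(2) = 30, b(3) = 17, b(4) = 40, b(5) = 35, b(6) = 26, b(7) = 33, b(8) = 34, b(9) = 1, b(10) = 46, b(11) = 11, b(12) = 6, b(13) = 55, b(14) = 4.
Since b(14) = b(0) = 4, the sequence is periodic with period 14.
The value 46 first appears (with n ≥ 1) at b(10).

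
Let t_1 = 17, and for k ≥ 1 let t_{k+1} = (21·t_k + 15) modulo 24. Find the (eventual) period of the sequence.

Computing terms: t_1 = 17; t_2 = 12; t_3 = 3; t_4 = 6; t_5 = 21; t_6 = 0; t_7 = 15; t_8 = 18; t_9 = 9; t_{10} = 12.
Since t_{10} = t_2 = 12, the sequence is eventually periodic: after a pre-period of length 1 it cycles with period 8.

8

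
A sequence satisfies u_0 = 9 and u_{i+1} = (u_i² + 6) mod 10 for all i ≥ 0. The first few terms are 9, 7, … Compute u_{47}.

We have u_0 = 9,  u_1 = 7,  u_2 = 5,  u_3 = 1,  u_4 = 7.
Since u_4 = u_1 = 7, the sequence is eventually periodic: after a pre-period of length 1 it cycles with period 3.
For i ≥ 1, u_i depends only on (i - 1) mod 3. (47 - 1) mod 3 = 1, so u_{47} = u_2 = 5.

5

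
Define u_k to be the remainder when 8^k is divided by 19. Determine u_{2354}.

7

We have u_1 = 8; u_2 = 7; u_3 = 18; u_4 = 11; u_5 = 12; u_6 = 1; u_7 = 8.
The sequence repeats with period 6.
So u_{2354} = u_{1 + ((2354-1) mod 6)} = u_2 = 7.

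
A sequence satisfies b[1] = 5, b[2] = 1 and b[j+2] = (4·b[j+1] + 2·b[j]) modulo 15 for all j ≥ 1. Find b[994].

We have b[1] = 5,  b[2] = 1,  b[3] = 14,  b[4] = 13,  b[5] = 5,  b[6] = 1.
The sequence repeats with period 4.
So b[994] = b[1 + ((994-1) mod 4)] = b[2] = 1.

1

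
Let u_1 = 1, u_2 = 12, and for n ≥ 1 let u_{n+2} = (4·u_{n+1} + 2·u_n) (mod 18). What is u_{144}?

u_1 = 1, u_2 = 12, u_3 = 14, u_4 = 8, u_5 = 6, u_6 = 4, u_7 = 10, u_8 = 12, u_9 = 14.
Since (u_8, u_9) = (u_2, u_3) = (12, 14) (two consecutive terms determine the rest), the sequence is eventually periodic: after a pre-period of length 1 it cycles with period 6.
For n ≥ 2, u_n depends only on (n - 2) mod 6. (144 - 2) mod 6 = 4, so u_{144} = u_6 = 4.

4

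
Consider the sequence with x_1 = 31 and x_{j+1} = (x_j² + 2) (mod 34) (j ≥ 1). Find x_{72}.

1

Computing terms: x_1 = 31, x_2 = 11, x_3 = 21, x_4 = 1, x_5 = 3, x_6 = 11.
Since x_6 = x_2 = 11, the sequence is eventually periodic: after a pre-period of length 1 it cycles with period 4.
For j ≥ 2, x_j depends only on (j - 2) mod 4. (72 - 2) mod 4 = 2, so x_{72} = x_4 = 1.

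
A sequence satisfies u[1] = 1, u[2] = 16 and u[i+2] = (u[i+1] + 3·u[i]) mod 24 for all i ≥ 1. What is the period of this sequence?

Listing terms: u[1] = 1,  u[2] = 16,  u[3] = 19,  u[4] = 19,  u[5] = 4,  u[6] = 13,  u[7] = 1,  u[8] = 16.
Since (u[7], u[8]) = (u[1], u[2]) = (1, 16) (two consecutive terms determine the rest), the sequence is periodic with period 6.

6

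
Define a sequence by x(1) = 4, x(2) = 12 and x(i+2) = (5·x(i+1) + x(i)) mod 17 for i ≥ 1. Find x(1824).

We have x(1) = 4, x(2) = 12, x(3) = 13, x(4) = 9, x(5) = 7, x(6) = 10, x(7) = 6, x(8) = 6, x(9) = 2, x(10) = 16, x(11) = 14, x(12) = 1, x(13) = 2, x(14) = 11, x(15) = 6, x(16) = 7, x(17) = 7, x(18) = 8, x(19) = 13, x(20) = 5, x(21) = 4, x(22) = 8, x(23) = 10, x(24) = 7, x(25) = 11, x(26) = 11, x(27) = 15, x(28) = 1, x(29) = 3, x(30) = 16, x(31) = 15, x(32) = 6, x(33) = 11, x(34) = 10, x(35) = 10, x(36) = 9, x(37) = 4, x(38) = 12.
Since (x(37), x(38)) = (x(1), x(2)) = (4, 12) (two consecutive terms determine the rest), the sequence is periodic with period 36.
So x(1824) = x(1 + ((1824-1) mod 36)) = x(24) = 7.

7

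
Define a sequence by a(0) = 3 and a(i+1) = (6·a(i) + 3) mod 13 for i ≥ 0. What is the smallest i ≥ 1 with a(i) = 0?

11

a(0) = 3, a(1) = 8, a(2) = 12, a(3) = 10, a(4) = 11, a(5) = 4, a(6) = 1, a(7) = 9, a(8) = 5, a(9) = 7, a(10) = 6, a(11) = 0, a(12) = 3.
The sequence repeats with period 12.
The value 0 first appears (with i ≥ 1) at a(11).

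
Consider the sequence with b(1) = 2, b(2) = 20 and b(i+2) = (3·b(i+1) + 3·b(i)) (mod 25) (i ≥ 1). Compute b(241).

Computing terms: b(1) = 2, b(2) = 20, b(3) = 16, b(4) = 8, b(5) = 22, b(6) = 15, b(7) = 11, b(8) = 3, b(9) = 17, b(10) = 10, b(11) = 6, b(12) = 23, b(13) = 12, b(14) = 5, b(15) = 1, b(16) = 18, b(17) = 7, b(18) = 0, b(19) = 21, b(20) = 13, b(21) = 2, b(22) = 20.
The sequence repeats with period 20.
(241 - 1) mod 20 = 0, so b(241) = b(1) = 2.

2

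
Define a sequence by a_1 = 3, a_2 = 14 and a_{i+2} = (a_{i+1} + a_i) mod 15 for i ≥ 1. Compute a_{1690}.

a_1 = 3; a_2 = 14; a_3 = 2; a_4 = 1; a_5 = 3; a_6 = 4; a_7 = 7; a_8 = 11; a_9 = 3; a_{10} = 14.
Since (a_9, a_{10}) = (a_1, a_2) = (3, 14) (two consecutive terms determine the rest), the sequence is periodic with period 8.
(1690 - 1) mod 8 = 1, so a_{1690} = a_2 = 14.

14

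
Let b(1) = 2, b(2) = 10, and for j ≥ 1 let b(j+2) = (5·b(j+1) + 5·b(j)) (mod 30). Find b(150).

0

Computing terms: b(1) = 2, b(2) = 10, b(3) = 0, b(4) = 20, b(5) = 10, b(6) = 0.
Since (b(5), b(6)) = (b(2), b(3)) = (10, 0) (two consecutive terms determine the rest), the sequence is eventually periodic: after a pre-period of length 1 it cycles with period 3.
For j ≥ 2, b(j) depends only on (j - 2) mod 3. (150 - 2) mod 3 = 1, so b(150) = b(3) = 0.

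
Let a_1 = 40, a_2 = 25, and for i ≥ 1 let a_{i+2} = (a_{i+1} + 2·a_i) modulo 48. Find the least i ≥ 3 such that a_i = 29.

5

a_1 = 40; a_2 = 25; a_3 = 9; a_4 = 11; a_5 = 29; a_6 = 3; a_7 = 13; a_8 = 19; a_9 = 45; a_{10} = 35; a_{11} = 29; a_{12} = 3.
Since (a_{11}, a_{12}) = (a_5, a_6) = (29, 3) (two consecutive terms determine the rest), the sequence is eventually periodic: after a pre-period of length 4 it cycles with period 6.
The value 29 first appears (with i ≥ 3) at a_5.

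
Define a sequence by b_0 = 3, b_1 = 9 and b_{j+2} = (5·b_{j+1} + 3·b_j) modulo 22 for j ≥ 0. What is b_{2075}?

Listing terms: b_0 = 3,  b_1 = 9,  b_2 = 10,  b_3 = 11,  b_4 = 19,  b_5 = 18,  b_6 = 15,  b_7 = 19,  b_8 = 8,  b_9 = 9,  b_{10} = 3,  b_{11} = 20,  b_{12} = 21,  b_{13} = 11,  b_{14} = 8,  b_{15} = 7,  b_{16} = 15,  b_{17} = 8,  b_{18} = 19,  b_{19} = 9,  b_{20} = 14,  b_{21} = 9,  b_{22} = 21,  b_{23} = 0,  b_{24} = 19,  b_{25} = 7,  b_{26} = 4,  b_{27} = 19,  b_{28} = 19,  b_{29} = 20,  b_{30} = 3,  b_{31} = 9.
The sequence repeats with period 30.
So b_{2075} = b_{0 + ((2075-0) mod 30)} = b_5 = 18.

18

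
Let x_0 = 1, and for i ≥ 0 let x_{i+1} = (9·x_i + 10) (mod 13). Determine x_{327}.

We have x_0 = 1,  x_1 = 6,  x_2 = 12,  x_3 = 1.
The sequence repeats with period 3.
(327 - 0) mod 3 = 0, so x_{327} = x_0 = 1.

1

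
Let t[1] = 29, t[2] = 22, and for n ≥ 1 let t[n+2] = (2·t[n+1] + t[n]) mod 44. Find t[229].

37

t[1] = 29,  t[2] = 22,  t[3] = 29,  t[4] = 36,  t[5] = 13,  t[6] = 18,  t[7] = 5,  t[8] = 28,  t[9] = 17,  t[10] = 18,  t[11] = 9,  t[12] = 36,  t[13] = 37,  t[14] = 22,  t[15] = 37,  t[16] = 8,  t[17] = 9,  t[18] = 26,  t[19] = 17,  t[20] = 16,  t[21] = 5,  t[22] = 26,  t[23] = 13,  t[24] = 8,  t[25] = 29,  t[26] = 22.
The sequence repeats with period 24.
(229 - 1) mod 24 = 12, so t[229] = t[13] = 37.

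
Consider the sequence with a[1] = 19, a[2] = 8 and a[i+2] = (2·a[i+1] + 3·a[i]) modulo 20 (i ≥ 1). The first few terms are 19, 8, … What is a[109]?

19

Listing terms: a[1] = 19,  a[2] = 8,  a[3] = 13,  a[4] = 10,  a[5] = 19,  a[6] = 8.
The sequence repeats with period 4.
So a[109] = a[1 + ((109-1) mod 4)] = a[1] = 19.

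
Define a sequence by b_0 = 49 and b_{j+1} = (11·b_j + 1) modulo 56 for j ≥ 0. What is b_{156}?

49

b_0 = 49; b_1 = 36; b_2 = 5; b_3 = 0; b_4 = 1; b_5 = 12; b_6 = 21; b_7 = 8; b_8 = 33; b_9 = 28; b_{10} = 29; b_{11} = 40; b_{12} = 49.
Since b_{12} = b_0 = 49, the sequence is periodic with period 12.
(156 - 0) mod 12 = 0, so b_{156} = b_0 = 49.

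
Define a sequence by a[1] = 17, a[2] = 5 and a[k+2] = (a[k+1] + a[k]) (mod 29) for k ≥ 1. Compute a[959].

a[1] = 17,  a[2] = 5,  a[3] = 22,  a[4] = 27,  a[5] = 20,  a[6] = 18,  a[7] = 9,  a[8] = 27,  a[9] = 7,  a[10] = 5,  a[11] = 12,  a[12] = 17,  a[13] = 0,  a[14] = 17,  a[15] = 17,  a[16] = 5.
Since (a[15], a[16]) = (a[1], a[2]) = (17, 5) (two consecutive terms determine the rest), the sequence is periodic with period 14.
So a[959] = a[1 + ((959-1) mod 14)] = a[7] = 9.

9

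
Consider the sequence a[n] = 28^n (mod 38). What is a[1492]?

4

a[1] = 28, a[2] = 24, a[3] = 26, a[4] = 6, a[5] = 16, a[6] = 30, a[7] = 4, a[8] = 36, a[9] = 20, a[10] = 28.
Since a[10] = a[1] = 28, the sequence is periodic with period 9.
(1492 - 1) mod 9 = 6, so a[1492] = a[7] = 4.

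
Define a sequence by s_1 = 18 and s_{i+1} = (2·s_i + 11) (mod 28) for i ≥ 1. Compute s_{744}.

Computing terms: s_1 = 18,  s_2 = 19,  s_3 = 21,  s_4 = 25,  s_5 = 5,  s_6 = 21.
Since s_6 = s_3 = 21, the sequence is eventually periodic: after a pre-period of length 2 it cycles with period 3.
For i ≥ 3, s_i depends only on (i - 3) mod 3. (744 - 3) mod 3 = 0, so s_{744} = s_3 = 21.

21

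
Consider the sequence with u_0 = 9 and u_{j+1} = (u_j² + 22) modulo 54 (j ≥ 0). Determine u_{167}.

29

u_0 = 9; u_1 = 49; u_2 = 47; u_3 = 17; u_4 = 41; u_5 = 29; u_6 = 53; u_7 = 23; u_8 = 11; u_9 = 35; u_{10} = 5; u_{11} = 47.
Since u_{11} = u_2 = 47, the sequence is eventually periodic: after a pre-period of length 2 it cycles with period 9.
For j ≥ 2, u_j depends only on (j - 2) mod 9. (167 - 2) mod 9 = 3, so u_{167} = u_5 = 29.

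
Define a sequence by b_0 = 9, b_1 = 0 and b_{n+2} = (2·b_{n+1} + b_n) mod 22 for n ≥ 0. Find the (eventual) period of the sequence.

We have b_0 = 9,  b_1 = 0,  b_2 = 9,  b_3 = 18,  b_4 = 1,  b_5 = 20,  b_6 = 19,  b_7 = 14,  b_8 = 3,  b_9 = 20,  b_{10} = 21,  b_{11} = 18,  b_{12} = 13,  b_{13} = 0,  b_{14} = 13,  b_{15} = 4,  b_{16} = 21,  b_{17} = 2,  b_{18} = 3,  b_{19} = 8,  b_{20} = 19,  b_{21} = 2,  b_{22} = 1,  b_{23} = 4,  b_{24} = 9,  b_{25} = 0.
The sequence repeats with period 24.

24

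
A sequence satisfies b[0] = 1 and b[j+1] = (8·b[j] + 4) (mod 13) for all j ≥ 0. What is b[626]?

Listing terms: b[0] = 1,  b[1] = 12,  b[2] = 9,  b[3] = 11,  b[4] = 1.
The sequence repeats with period 4.
(626 - 0) mod 4 = 2, so b[626] = b[2] = 9.

9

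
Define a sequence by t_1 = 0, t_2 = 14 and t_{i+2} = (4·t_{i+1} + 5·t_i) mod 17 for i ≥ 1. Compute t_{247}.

8

Listing terms: t_1 = 0,  t_2 = 14,  t_3 = 5,  t_4 = 5,  t_5 = 11,  t_6 = 1,  t_7 = 8,  t_8 = 3,  t_9 = 1,  t_{10} = 2,  t_{11} = 13,  t_{12} = 11,  t_{13} = 7,  t_{14} = 15,  t_{15} = 10,  t_{16} = 13,  t_{17} = 0,  t_{18} = 14.
Since (t_{17}, t_{18}) = (t_1, t_2) = (0, 14) (two consecutive terms determine the rest), the sequence is periodic with period 16.
(247 - 1) mod 16 = 6, so t_{247} = t_7 = 8.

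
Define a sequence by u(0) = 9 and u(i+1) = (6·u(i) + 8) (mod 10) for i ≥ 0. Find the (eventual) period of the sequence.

5

Computing terms: u(0) = 9; u(1) = 2; u(2) = 0; u(3) = 8; u(4) = 6; u(5) = 4; u(6) = 2.
Since u(6) = u(1) = 2, the sequence is eventually periodic: after a pre-period of length 1 it cycles with period 5.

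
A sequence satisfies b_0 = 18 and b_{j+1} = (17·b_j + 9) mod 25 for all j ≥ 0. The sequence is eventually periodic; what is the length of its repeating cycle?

Listing terms: b_0 = 18; b_1 = 15; b_2 = 14; b_3 = 22; b_4 = 8; b_5 = 20; b_6 = 24; b_7 = 17; b_8 = 23; b_9 = 0; b_{10} = 9; b_{11} = 12; b_{12} = 13; b_{13} = 5; b_{14} = 19; b_{15} = 7; b_{16} = 3; b_{17} = 10; b_{18} = 4; b_{19} = 2; b_{20} = 18.
Since b_{20} = b_0 = 18, the sequence is periodic with period 20.

20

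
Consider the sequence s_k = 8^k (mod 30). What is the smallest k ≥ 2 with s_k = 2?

3

s_1 = 8; s_2 = 4; s_3 = 2; s_4 = 16; s_5 = 8.
The sequence repeats with period 4.
The value 2 first appears (with k ≥ 2) at s_3.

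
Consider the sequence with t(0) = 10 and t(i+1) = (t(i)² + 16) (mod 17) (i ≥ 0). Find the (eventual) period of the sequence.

4

t(0) = 10,  t(1) = 14,  t(2) = 8,  t(3) = 12,  t(4) = 7,  t(5) = 14.
Since t(5) = t(1) = 14, the sequence is eventually periodic: after a pre-period of length 1 it cycles with period 4.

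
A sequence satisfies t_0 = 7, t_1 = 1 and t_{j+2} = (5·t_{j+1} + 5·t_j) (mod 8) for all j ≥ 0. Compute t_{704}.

We have t_0 = 7,  t_1 = 1,  t_2 = 0,  t_3 = 5,  t_4 = 1,  t_5 = 6,  t_6 = 3,  t_7 = 5,  t_8 = 0,  t_9 = 1,  t_{10} = 5,  t_{11} = 6,  t_{12} = 7,  t_{13} = 1.
The sequence repeats with period 12.
(704 - 0) mod 12 = 8, so t_{704} = t_8 = 0.

0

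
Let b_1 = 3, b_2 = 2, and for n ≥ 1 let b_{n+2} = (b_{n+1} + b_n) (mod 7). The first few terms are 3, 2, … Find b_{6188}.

We have b_1 = 3, b_2 = 2, b_3 = 5, b_4 = 0, b_5 = 5, b_6 = 5, b_7 = 3, b_8 = 1, b_9 = 4, b_{10} = 5, b_{11} = 2, b_{12} = 0, b_{13} = 2, b_{14} = 2, b_{15} = 4, b_{16} = 6, b_{17} = 3, b_{18} = 2.
The sequence repeats with period 16.
So b_{6188} = b_{1 + ((6188-1) mod 16)} = b_{12} = 0.

0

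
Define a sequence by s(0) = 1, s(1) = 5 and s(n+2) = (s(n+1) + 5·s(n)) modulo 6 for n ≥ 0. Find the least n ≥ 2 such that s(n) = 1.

4

We have s(0) = 1; s(1) = 5; s(2) = 4; s(3) = 5; s(4) = 1; s(5) = 2; s(6) = 1; s(7) = 5.
Since (s(6), s(7)) = (s(0), s(1)) = (1, 5) (two consecutive terms determine the rest), the sequence is periodic with period 6.
The value 1 first appears (with n ≥ 2) at s(4).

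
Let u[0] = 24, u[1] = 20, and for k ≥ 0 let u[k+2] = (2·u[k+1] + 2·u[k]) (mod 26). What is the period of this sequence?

Computing terms: u[0] = 24; u[1] = 20; u[2] = 10; u[3] = 8; u[4] = 10; u[5] = 10; u[6] = 14; u[7] = 22; u[8] = 20; u[9] = 6; u[10] = 0; u[11] = 12; u[12] = 24; u[13] = 20.
The sequence repeats with period 12.

12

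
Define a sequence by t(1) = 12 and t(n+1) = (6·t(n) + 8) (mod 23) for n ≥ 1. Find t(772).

Listing terms: t(1) = 12; t(2) = 11; t(3) = 5; t(4) = 15; t(5) = 6; t(6) = 21; t(7) = 19; t(8) = 7; t(9) = 4; t(10) = 9; t(11) = 16; t(12) = 12.
Since t(12) = t(1) = 12, the sequence is periodic with period 11.
(772 - 1) mod 11 = 1, so t(772) = t(2) = 11.

11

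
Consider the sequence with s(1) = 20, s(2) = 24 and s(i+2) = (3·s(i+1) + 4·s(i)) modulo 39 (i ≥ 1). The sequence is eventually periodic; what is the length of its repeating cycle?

6

Listing terms: s(1) = 20, s(2) = 24, s(3) = 35, s(4) = 6, s(5) = 2, s(6) = 30, s(7) = 20, s(8) = 24.
The sequence repeats with period 6.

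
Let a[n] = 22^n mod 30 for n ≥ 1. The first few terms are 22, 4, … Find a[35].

a[1] = 22, a[2] = 4, a[3] = 28, a[4] = 16, a[5] = 22.
Since a[5] = a[1] = 22, the sequence is periodic with period 4.
(35 - 1) mod 4 = 2, so a[35] = a[3] = 28.

28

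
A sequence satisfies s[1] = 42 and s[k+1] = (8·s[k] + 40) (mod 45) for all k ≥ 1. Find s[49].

Computing terms: s[1] = 42,  s[2] = 16,  s[3] = 33,  s[4] = 34,  s[5] = 42.
Since s[5] = s[1] = 42, the sequence is periodic with period 4.
(49 - 1) mod 4 = 0, so s[49] = s[1] = 42.

42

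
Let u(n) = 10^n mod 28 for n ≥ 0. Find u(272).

We have u(0) = 1,  u(1) = 10,  u(2) = 16,  u(3) = 20,  u(4) = 4,  u(5) = 12,  u(6) = 8,  u(7) = 24,  u(8) = 16.
Since u(8) = u(2) = 16, the sequence is eventually periodic: after a pre-period of length 2 it cycles with period 6.
For n ≥ 2, u(n) depends only on (n - 2) mod 6. (272 - 2) mod 6 = 0, so u(272) = u(2) = 16.

16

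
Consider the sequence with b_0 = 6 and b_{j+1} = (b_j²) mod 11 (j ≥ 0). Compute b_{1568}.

Listing terms: b_0 = 6; b_1 = 3; b_2 = 9; b_3 = 4; b_4 = 5; b_5 = 3.
Since b_5 = b_1 = 3, the sequence is eventually periodic: after a pre-period of length 1 it cycles with period 4.
For j ≥ 1, b_j depends only on (j - 1) mod 4. (1568 - 1) mod 4 = 3, so b_{1568} = b_4 = 5.

5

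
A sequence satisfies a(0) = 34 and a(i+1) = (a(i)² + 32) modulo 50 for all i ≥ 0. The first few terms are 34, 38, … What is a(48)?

We have a(0) = 34; a(1) = 38; a(2) = 26; a(3) = 8; a(4) = 46; a(5) = 48; a(6) = 36; a(7) = 28; a(8) = 16; a(9) = 38.
Since a(9) = a(1) = 38, the sequence is eventually periodic: after a pre-period of length 1 it cycles with period 8.
For i ≥ 1, a(i) depends only on (i - 1) mod 8. (48 - 1) mod 8 = 7, so a(48) = a(8) = 16.

16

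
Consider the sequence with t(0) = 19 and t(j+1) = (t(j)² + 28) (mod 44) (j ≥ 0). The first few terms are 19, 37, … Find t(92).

We have t(0) = 19,  t(1) = 37,  t(2) = 33,  t(3) = 17,  t(4) = 9,  t(5) = 21,  t(6) = 29,  t(7) = 33.
Since t(7) = t(2) = 33, the sequence is eventually periodic: after a pre-period of length 2 it cycles with period 5.
For j ≥ 2, t(j) depends only on (j - 2) mod 5. (92 - 2) mod 5 = 0, so t(92) = t(2) = 33.

33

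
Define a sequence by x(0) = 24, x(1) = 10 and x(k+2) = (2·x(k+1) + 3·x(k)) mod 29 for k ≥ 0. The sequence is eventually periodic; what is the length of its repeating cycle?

28

We have x(0) = 24, x(1) = 10, x(2) = 5, x(3) = 11, x(4) = 8, x(5) = 20, x(6) = 6, x(7) = 14, x(8) = 17, x(9) = 18, x(10) = 0, x(11) = 25, x(12) = 21, x(13) = 1, x(14) = 7, x(15) = 17, x(16) = 26, x(17) = 16, x(18) = 23, x(19) = 7, x(20) = 25, x(21) = 13, x(22) = 14, x(23) = 9, x(24) = 2, x(25) = 2, x(26) = 10, x(27) = 26, x(28) = 24, x(29) = 10.
The sequence repeats with period 28.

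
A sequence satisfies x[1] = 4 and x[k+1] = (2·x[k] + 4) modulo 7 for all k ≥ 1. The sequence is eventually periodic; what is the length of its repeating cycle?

3

Computing terms: x[1] = 4,  x[2] = 5,  x[3] = 0,  x[4] = 4.
The sequence repeats with period 3.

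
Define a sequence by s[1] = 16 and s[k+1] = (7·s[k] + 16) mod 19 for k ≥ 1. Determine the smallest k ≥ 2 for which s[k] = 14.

2

Listing terms: s[1] = 16; s[2] = 14; s[3] = 0; s[4] = 16.
Since s[4] = s[1] = 16, the sequence is periodic with period 3.
The value 14 first appears (with k ≥ 2) at s[2].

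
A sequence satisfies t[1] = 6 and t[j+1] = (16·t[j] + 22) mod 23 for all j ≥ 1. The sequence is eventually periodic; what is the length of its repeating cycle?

Listing terms: t[1] = 6,  t[2] = 3,  t[3] = 1,  t[4] = 15,  t[5] = 9,  t[6] = 5,  t[7] = 10,  t[8] = 21,  t[9] = 13,  t[10] = 0,  t[11] = 22,  t[12] = 6.
The sequence repeats with period 11.

11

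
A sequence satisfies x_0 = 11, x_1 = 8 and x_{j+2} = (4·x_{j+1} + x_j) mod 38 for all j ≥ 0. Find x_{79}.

Computing terms: x_0 = 11,  x_1 = 8,  x_2 = 5,  x_3 = 28,  x_4 = 3,  x_5 = 2,  x_6 = 11,  x_7 = 8.
The sequence repeats with period 6.
So x_{79} = x_{0 + ((79-0) mod 6)} = x_1 = 8.

8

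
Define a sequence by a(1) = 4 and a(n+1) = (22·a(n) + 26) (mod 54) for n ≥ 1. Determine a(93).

14

Listing terms: a(1) = 4, a(2) = 6, a(3) = 50, a(4) = 46, a(5) = 12, a(6) = 20, a(7) = 34, a(8) = 18, a(9) = 44, a(10) = 22, a(11) = 24, a(12) = 14, a(13) = 10, a(14) = 30, a(15) = 38, a(16) = 52, a(17) = 36, a(18) = 8, a(19) = 40, a(20) = 42, a(21) = 32, a(22) = 28, a(23) = 48, a(24) = 2, a(25) = 16, a(26) = 0, a(27) = 26, a(28) = 4.
Since a(28) = a(1) = 4, the sequence is periodic with period 27.
(93 - 1) mod 27 = 11, so a(93) = a(12) = 14.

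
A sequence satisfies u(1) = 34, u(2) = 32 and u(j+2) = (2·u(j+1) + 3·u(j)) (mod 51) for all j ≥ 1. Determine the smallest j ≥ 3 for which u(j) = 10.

Listing terms: u(1) = 34; u(2) = 32; u(3) = 13; u(4) = 20; u(5) = 28; u(6) = 14; u(7) = 10; u(8) = 11; u(9) = 1; u(10) = 35; u(11) = 22; u(12) = 47; u(13) = 7; u(14) = 2; u(15) = 25; u(16) = 5; u(17) = 34; u(18) = 32.
Since (u(17), u(18)) = (u(1), u(2)) = (34, 32) (two consecutive terms determine the rest), the sequence is periodic with period 16.
The value 10 first appears (with j ≥ 3) at u(7).

7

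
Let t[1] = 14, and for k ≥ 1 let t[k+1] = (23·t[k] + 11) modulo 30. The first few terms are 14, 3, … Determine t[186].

Listing terms: t[1] = 14,  t[2] = 3,  t[3] = 20,  t[4] = 21,  t[5] = 14.
The sequence repeats with period 4.
(186 - 1) mod 4 = 1, so t[186] = t[2] = 3.

3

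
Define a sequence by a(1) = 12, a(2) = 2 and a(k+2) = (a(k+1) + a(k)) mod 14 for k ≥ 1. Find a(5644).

Listing terms: a(1) = 12, a(2) = 2, a(3) = 0, a(4) = 2, a(5) = 2, a(6) = 4, a(7) = 6, a(8) = 10, a(9) = 2, a(10) = 12, a(11) = 0, a(12) = 12, a(13) = 12, a(14) = 10, a(15) = 8, a(16) = 4, a(17) = 12, a(18) = 2.
The sequence repeats with period 16.
So a(5644) = a(1 + ((5644-1) mod 16)) = a(12) = 12.

12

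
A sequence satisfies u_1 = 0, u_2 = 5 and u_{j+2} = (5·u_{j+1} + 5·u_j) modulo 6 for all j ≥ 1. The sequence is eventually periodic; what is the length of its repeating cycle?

3

We have u_1 = 0, u_2 = 5, u_3 = 1, u_4 = 0, u_5 = 5.
Since (u_4, u_5) = (u_1, u_2) = (0, 5) (two consecutive terms determine the rest), the sequence is periodic with period 3.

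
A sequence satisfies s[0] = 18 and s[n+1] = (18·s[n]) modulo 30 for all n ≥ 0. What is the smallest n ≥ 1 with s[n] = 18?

4

Computing terms: s[0] = 18; s[1] = 24; s[2] = 12; s[3] = 6; s[4] = 18.
The sequence repeats with period 4.
The value 18 next appears (with n ≥ 1) at s[4].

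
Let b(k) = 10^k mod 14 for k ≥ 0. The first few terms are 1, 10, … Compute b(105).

6

Listing terms: b(0) = 1, b(1) = 10, b(2) = 2, b(3) = 6, b(4) = 4, b(5) = 12, b(6) = 8, b(7) = 10.
Since b(7) = b(1) = 10, the sequence is eventually periodic: after a pre-period of length 1 it cycles with period 6.
For k ≥ 1, b(k) depends only on (k - 1) mod 6. (105 - 1) mod 6 = 2, so b(105) = b(3) = 6.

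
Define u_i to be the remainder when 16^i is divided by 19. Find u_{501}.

u_0 = 1, u_1 = 16, u_2 = 9, u_3 = 11, u_4 = 5, u_5 = 4, u_6 = 7, u_7 = 17, u_8 = 6, u_9 = 1.
Since u_9 = u_0 = 1, the sequence is periodic with period 9.
So u_{501} = u_{0 + ((501-0) mod 9)} = u_6 = 7.

7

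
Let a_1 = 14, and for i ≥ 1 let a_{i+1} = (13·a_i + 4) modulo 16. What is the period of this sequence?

We have a_1 = 14, a_2 = 10, a_3 = 6, a_4 = 2, a_5 = 14.
Since a_5 = a_1 = 14, the sequence is periodic with period 4.

4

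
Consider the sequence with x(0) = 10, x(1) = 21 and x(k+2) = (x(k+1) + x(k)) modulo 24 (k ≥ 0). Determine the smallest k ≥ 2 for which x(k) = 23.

Computing terms: x(0) = 10,  x(1) = 21,  x(2) = 7,  x(3) = 4,  x(4) = 11,  x(5) = 15,  x(6) = 2,  x(7) = 17,  x(8) = 19,  x(9) = 12,  x(10) = 7,  x(11) = 19,  x(12) = 2,  x(13) = 21,  x(14) = 23,  x(15) = 20,  x(16) = 19,  x(17) = 15,  x(18) = 10,  x(19) = 1,  x(20) = 11,  x(21) = 12,  x(22) = 23,  x(23) = 11,  x(24) = 10,  x(25) = 21.
The sequence repeats with period 24.
The value 23 first appears (with k ≥ 2) at x(14).

14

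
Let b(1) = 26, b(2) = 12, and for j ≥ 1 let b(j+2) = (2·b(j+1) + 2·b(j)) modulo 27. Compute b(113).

Listing terms: b(1) = 26,  b(2) = 12,  b(3) = 22,  b(4) = 14,  b(5) = 18,  b(6) = 10,  b(7) = 2,  b(8) = 24,  b(9) = 25,  b(10) = 17,  b(11) = 3,  b(12) = 13,  b(13) = 5,  b(14) = 9,  b(15) = 1,  b(16) = 20,  b(17) = 15,  b(18) = 16,  b(19) = 8,  b(20) = 21,  b(21) = 4,  b(22) = 23,  b(23) = 0,  b(24) = 19,  b(25) = 11,  b(26) = 6,  b(27) = 7,  b(28) = 26,  b(29) = 12.
Since (b(28), b(29)) = (b(1), b(2)) = (26, 12) (two consecutive terms determine the rest), the sequence is periodic with period 27.
(113 - 1) mod 27 = 4, so b(113) = b(5) = 18.

18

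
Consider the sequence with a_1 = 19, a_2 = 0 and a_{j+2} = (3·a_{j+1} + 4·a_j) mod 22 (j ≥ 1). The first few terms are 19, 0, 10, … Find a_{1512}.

Listing terms: a_1 = 19,  a_2 = 0,  a_3 = 10,  a_4 = 8,  a_5 = 20,  a_6 = 4,  a_7 = 4,  a_8 = 6,  a_9 = 12,  a_{10} = 16,  a_{11} = 8,  a_{12} = 0,  a_{13} = 10.
Since (a_{12}, a_{13}) = (a_2, a_3) = (0, 10) (two consecutive terms determine the rest), the sequence is eventually periodic: after a pre-period of length 1 it cycles with period 10.
For j ≥ 2, a_j depends only on (j - 2) mod 10. (1512 - 2) mod 10 = 0, so a_{1512} = a_2 = 0.

0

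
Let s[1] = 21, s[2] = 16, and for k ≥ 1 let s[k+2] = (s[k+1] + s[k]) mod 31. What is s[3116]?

5

Listing terms: s[1] = 21,  s[2] = 16,  s[3] = 6,  s[4] = 22,  s[5] = 28,  s[6] = 19,  s[7] = 16,  s[8] = 4,  s[9] = 20,  s[10] = 24,  s[11] = 13,  s[12] = 6,  s[13] = 19,  s[14] = 25,  s[15] = 13,  s[16] = 7,  s[17] = 20,  s[18] = 27,  s[19] = 16,  s[20] = 12,  s[21] = 28,  s[22] = 9,  s[23] = 6,  s[24] = 15,  s[25] = 21,  s[26] = 5,  s[27] = 26,  s[28] = 0,  s[29] = 26,  s[30] = 26,  s[31] = 21,  s[32] = 16.
Since (s[31], s[32]) = (s[1], s[2]) = (21, 16) (two consecutive terms determine the rest), the sequence is periodic with period 30.
(3116 - 1) mod 30 = 25, so s[3116] = s[26] = 5.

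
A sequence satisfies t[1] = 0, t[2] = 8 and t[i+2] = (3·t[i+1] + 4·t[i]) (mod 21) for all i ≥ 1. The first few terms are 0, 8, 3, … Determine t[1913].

9

Computing terms: t[1] = 0; t[2] = 8; t[3] = 3; t[4] = 20; t[5] = 9; t[6] = 2; t[7] = 0; t[8] = 8.
The sequence repeats with period 6.
So t[1913] = t[1 + ((1913-1) mod 6)] = t[5] = 9.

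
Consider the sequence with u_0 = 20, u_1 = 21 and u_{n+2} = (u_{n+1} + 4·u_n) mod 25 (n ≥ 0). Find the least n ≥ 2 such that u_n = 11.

19

We have u_0 = 20, u_1 = 21, u_2 = 1, u_3 = 10, u_4 = 14, u_5 = 4, u_6 = 10, u_7 = 1, u_8 = 16, u_9 = 20, u_{10} = 9, u_{11} = 14, u_{12} = 0, u_{13} = 6, u_{14} = 6, u_{15} = 5, u_{16} = 4, u_{17} = 24, u_{18} = 15, u_{19} = 11, u_{20} = 21, u_{21} = 15, u_{22} = 24, u_{23} = 9, u_{24} = 5, u_{25} = 16, u_{26} = 11, u_{27} = 0, u_{28} = 19, u_{29} = 19, u_{30} = 20, u_{31} = 21.
The sequence repeats with period 30.
The value 11 first appears (with n ≥ 2) at u_{19}.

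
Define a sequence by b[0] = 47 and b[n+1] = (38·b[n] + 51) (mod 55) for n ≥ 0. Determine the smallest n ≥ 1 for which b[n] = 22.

b[0] = 47; b[1] = 22; b[2] = 7; b[3] = 42; b[4] = 52; b[5] = 47.
Since b[5] = b[0] = 47, the sequence is periodic with period 5.
The value 22 first appears (with n ≥ 1) at b[1].

1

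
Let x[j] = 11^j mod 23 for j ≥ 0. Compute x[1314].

18

Listing terms: x[0] = 1,  x[1] = 11,  x[2] = 6,  x[3] = 20,  x[4] = 13,  x[5] = 5,  x[6] = 9,  x[7] = 7,  x[8] = 8,  x[9] = 19,  x[10] = 2,  x[11] = 22,  x[12] = 12,  x[13] = 17,  x[14] = 3,  x[15] = 10,  x[16] = 18,  x[17] = 14,  x[18] = 16,  x[19] = 15,  x[20] = 4,  x[21] = 21,  x[22] = 1.
Since x[22] = x[0] = 1, the sequence is periodic with period 22.
(1314 - 0) mod 22 = 16, so x[1314] = x[16] = 18.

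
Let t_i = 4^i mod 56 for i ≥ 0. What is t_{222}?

8

t_0 = 1; t_1 = 4; t_2 = 16; t_3 = 8; t_4 = 32; t_5 = 16.
Since t_5 = t_2 = 16, the sequence is eventually periodic: after a pre-period of length 2 it cycles with period 3.
For i ≥ 2, t_i depends only on (i - 2) mod 3. (222 - 2) mod 3 = 1, so t_{222} = t_3 = 8.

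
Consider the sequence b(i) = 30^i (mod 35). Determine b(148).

Listing terms: b(0) = 1,  b(1) = 30,  b(2) = 25,  b(3) = 15,  b(4) = 30.
Since b(4) = b(1) = 30, the sequence is eventually periodic: after a pre-period of length 1 it cycles with period 3.
For i ≥ 1, b(i) depends only on (i - 1) mod 3. (148 - 1) mod 3 = 0, so b(148) = b(1) = 30.

30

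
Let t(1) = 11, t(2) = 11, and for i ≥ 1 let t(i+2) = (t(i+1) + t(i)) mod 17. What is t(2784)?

3

Listing terms: t(1) = 11; t(2) = 11; t(3) = 5; t(4) = 16; t(5) = 4; t(6) = 3; t(7) = 7; t(8) = 10; t(9) = 0; t(10) = 10; t(11) = 10; t(12) = 3; t(13) = 13; t(14) = 16; t(15) = 12; t(16) = 11; t(17) = 6; t(18) = 0; t(19) = 6; t(20) = 6; t(21) = 12; t(22) = 1; t(23) = 13; t(24) = 14; t(25) = 10; t(26) = 7; t(27) = 0; t(28) = 7; t(29) = 7; t(30) = 14; t(31) = 4; t(32) = 1; t(33) = 5; t(34) = 6; t(35) = 11; t(36) = 0; t(37) = 11; t(38) = 11.
Since (t(37), t(38)) = (t(1), t(2)) = (11, 11) (two consecutive terms determine the rest), the sequence is periodic with period 36.
(2784 - 1) mod 36 = 11, so t(2784) = t(12) = 3.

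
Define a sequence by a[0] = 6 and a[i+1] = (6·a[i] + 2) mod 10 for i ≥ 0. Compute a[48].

2

a[0] = 6; a[1] = 8; a[2] = 0; a[3] = 2; a[4] = 4; a[5] = 6.
The sequence repeats with period 5.
So a[48] = a[0 + ((48-0) mod 5)] = a[3] = 2.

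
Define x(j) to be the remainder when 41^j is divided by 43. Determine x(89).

x(1) = 41, x(2) = 4, x(3) = 35, x(4) = 16, x(5) = 11, x(6) = 21, x(7) = 1, x(8) = 41.
The sequence repeats with period 7.
(89 - 1) mod 7 = 4, so x(89) = x(5) = 11.

11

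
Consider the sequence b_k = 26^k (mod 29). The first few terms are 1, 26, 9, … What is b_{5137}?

10

We have b_0 = 1; b_1 = 26; b_2 = 9; b_3 = 2; b_4 = 23; b_5 = 18; b_6 = 4; b_7 = 17; b_8 = 7; b_9 = 8; b_{10} = 5; b_{11} = 14; b_{12} = 16; b_{13} = 10; b_{14} = 28; b_{15} = 3; b_{16} = 20; b_{17} = 27; b_{18} = 6; b_{19} = 11; b_{20} = 25; b_{21} = 12; b_{22} = 22; b_{23} = 21; b_{24} = 24; b_{25} = 15; b_{26} = 13; b_{27} = 19; b_{28} = 1.
Since b_{28} = b_0 = 1, the sequence is periodic with period 28.
So b_{5137} = b_{0 + ((5137-0) mod 28)} = b_{13} = 10.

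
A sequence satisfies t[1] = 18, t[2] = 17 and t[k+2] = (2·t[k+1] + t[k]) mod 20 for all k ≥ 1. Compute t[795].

t[1] = 18; t[2] = 17; t[3] = 12; t[4] = 1; t[5] = 14; t[6] = 9; t[7] = 12; t[8] = 13; t[9] = 18; t[10] = 9; t[11] = 16; t[12] = 1; t[13] = 18; t[14] = 17.
Since (t[13], t[14]) = (t[1], t[2]) = (18, 17) (two consecutive terms determine the rest), the sequence is periodic with period 12.
(795 - 1) mod 12 = 2, so t[795] = t[3] = 12.

12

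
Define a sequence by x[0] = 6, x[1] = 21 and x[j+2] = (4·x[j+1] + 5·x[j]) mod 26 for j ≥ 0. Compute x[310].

10

Listing terms: x[0] = 6; x[1] = 21; x[2] = 10; x[3] = 15; x[4] = 6; x[5] = 21.
Since (x[4], x[5]) = (x[0], x[1]) = (6, 21) (two consecutive terms determine the rest), the sequence is periodic with period 4.
(310 - 0) mod 4 = 2, so x[310] = x[2] = 10.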